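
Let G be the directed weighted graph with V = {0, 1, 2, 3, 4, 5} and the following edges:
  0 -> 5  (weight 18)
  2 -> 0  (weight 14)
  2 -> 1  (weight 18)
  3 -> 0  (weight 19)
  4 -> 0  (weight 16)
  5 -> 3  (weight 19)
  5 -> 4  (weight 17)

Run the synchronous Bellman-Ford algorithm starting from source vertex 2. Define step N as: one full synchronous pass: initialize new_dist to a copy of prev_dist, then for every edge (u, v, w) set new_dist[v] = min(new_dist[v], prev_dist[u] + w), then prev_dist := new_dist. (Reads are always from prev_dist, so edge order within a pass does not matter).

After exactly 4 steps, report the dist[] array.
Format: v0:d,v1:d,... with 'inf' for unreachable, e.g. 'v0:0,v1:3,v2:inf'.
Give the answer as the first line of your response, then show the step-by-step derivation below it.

v0:14,v1:18,v2:0,v3:51,v4:49,v5:32

step 1: dist = v0:14,v1:18,v2:0,v3:inf,v4:inf,v5:inf
step 2: dist = v0:14,v1:18,v2:0,v3:inf,v4:inf,v5:32
step 3: dist = v0:14,v1:18,v2:0,v3:51,v4:49,v5:32
step 4: dist = v0:14,v1:18,v2:0,v3:51,v4:49,v5:32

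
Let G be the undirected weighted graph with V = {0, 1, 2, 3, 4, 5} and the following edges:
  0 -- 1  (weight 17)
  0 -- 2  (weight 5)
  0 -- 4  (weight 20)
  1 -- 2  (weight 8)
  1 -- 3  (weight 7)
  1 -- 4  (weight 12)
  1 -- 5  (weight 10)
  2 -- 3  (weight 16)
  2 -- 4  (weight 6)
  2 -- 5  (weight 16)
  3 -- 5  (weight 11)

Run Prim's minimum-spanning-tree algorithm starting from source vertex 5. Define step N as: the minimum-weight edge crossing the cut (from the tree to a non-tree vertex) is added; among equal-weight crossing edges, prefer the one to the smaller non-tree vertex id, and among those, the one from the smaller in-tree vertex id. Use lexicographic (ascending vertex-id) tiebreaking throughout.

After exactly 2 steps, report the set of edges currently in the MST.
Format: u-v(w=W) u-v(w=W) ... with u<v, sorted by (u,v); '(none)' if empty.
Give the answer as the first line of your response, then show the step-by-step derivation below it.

1-3(w=7) 1-5(w=10)

step 1: add edge 1-5 (w=10); MST = {1-5(w=10)}
step 2: add edge 1-3 (w=7); MST = {1-3(w=7) 1-5(w=10)}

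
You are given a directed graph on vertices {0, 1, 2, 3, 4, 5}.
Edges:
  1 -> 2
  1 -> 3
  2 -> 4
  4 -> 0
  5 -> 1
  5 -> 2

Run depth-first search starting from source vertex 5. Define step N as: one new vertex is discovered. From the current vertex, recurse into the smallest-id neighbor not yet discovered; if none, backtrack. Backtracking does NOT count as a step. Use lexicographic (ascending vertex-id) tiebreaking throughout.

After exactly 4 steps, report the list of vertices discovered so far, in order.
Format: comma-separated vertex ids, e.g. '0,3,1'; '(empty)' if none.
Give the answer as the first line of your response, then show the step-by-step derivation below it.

5,1,2,4

step 1: discover 5; path=5; order=5
step 2: discover 1; path=5>1; order=5,1
step 3: discover 2; path=5>1>2; order=5,1,2
step 4: discover 4; path=5>1>2>4; order=5,1,2,4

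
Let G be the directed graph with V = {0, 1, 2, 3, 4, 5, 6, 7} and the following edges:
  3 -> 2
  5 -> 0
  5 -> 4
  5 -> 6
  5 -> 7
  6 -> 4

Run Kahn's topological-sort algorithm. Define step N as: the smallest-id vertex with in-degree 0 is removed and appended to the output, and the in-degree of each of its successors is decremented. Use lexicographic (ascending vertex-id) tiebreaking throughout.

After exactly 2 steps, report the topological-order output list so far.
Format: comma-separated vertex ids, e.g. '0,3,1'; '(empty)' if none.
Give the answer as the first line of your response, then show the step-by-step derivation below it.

1,3

step 1: output 1; order=[1]; indeg=(1,0,1,0,2,0,1,1)
step 2: output 3; order=[1,3]; indeg=(1,0,0,0,2,0,1,1)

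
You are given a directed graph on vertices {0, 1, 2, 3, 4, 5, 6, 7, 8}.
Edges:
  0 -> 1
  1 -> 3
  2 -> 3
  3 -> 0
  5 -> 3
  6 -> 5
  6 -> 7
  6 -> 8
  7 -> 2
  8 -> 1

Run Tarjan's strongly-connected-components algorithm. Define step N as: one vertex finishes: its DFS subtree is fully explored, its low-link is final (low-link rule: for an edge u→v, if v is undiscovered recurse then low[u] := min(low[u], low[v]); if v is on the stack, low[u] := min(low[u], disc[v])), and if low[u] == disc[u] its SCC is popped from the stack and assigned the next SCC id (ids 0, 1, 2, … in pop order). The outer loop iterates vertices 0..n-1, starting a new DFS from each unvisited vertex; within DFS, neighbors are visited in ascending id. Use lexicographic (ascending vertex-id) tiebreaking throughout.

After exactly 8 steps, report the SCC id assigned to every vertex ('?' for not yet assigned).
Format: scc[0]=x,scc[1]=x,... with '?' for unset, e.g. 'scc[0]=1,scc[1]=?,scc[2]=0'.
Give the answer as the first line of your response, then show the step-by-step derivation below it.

scc[0]=0,scc[1]=0,scc[2]=1,scc[3]=0,scc[4]=2,scc[5]=3,scc[6]=?,scc[7]=4,scc[8]=5

step 1: low=(low[0]=0,low[1]=1,low[2]=?,low[3]=0,low[4]=?,low[5]=?,low[6]=?,low[7]=?,low[8]=?); scc=(scc[0]=?,scc[1]=?,scc[2]=?,scc[3]=?,scc[4]=?,scc[5]=?,scc[6]=?,scc[7]=?,scc[8]=?)
step 2: low=(low[0]=0,low[1]=0,low[2]=?,low[3]=0,low[4]=?,low[5]=?,low[6]=?,low[7]=?,low[8]=?); scc=(scc[0]=?,scc[1]=?,scc[2]=?,scc[3]=?,scc[4]=?,scc[5]=?,scc[6]=?,scc[7]=?,scc[8]=?)
step 3: low=(low[0]=0,low[1]=0,low[2]=?,low[3]=0,low[4]=?,low[5]=?,low[6]=?,low[7]=?,low[8]=?); scc=(scc[0]=0,scc[1]=0,scc[2]=?,scc[3]=0,scc[4]=?,scc[5]=?,scc[6]=?,scc[7]=?,scc[8]=?)
step 4: low=(low[0]=0,low[1]=0,low[2]=3,low[3]=0,low[4]=?,low[5]=?,low[6]=?,low[7]=?,low[8]=?); scc=(scc[0]=0,scc[1]=0,scc[2]=1,scc[3]=0,scc[4]=?,scc[5]=?,scc[6]=?,scc[7]=?,scc[8]=?)
step 5: low=(low[0]=0,low[1]=0,low[2]=3,low[3]=0,low[4]=4,low[5]=?,low[6]=?,low[7]=?,low[8]=?); scc=(scc[0]=0,scc[1]=0,scc[2]=1,scc[3]=0,scc[4]=2,scc[5]=?,scc[6]=?,scc[7]=?,scc[8]=?)
step 6: low=(low[0]=0,low[1]=0,low[2]=3,low[3]=0,low[4]=4,low[5]=5,low[6]=?,low[7]=?,low[8]=?); scc=(scc[0]=0,scc[1]=0,scc[2]=1,scc[3]=0,scc[4]=2,scc[5]=3,scc[6]=?,scc[7]=?,scc[8]=?)
step 7: low=(low[0]=0,low[1]=0,low[2]=3,low[3]=0,low[4]=4,low[5]=5,low[6]=6,low[7]=7,low[8]=?); scc=(scc[0]=0,scc[1]=0,scc[2]=1,scc[3]=0,scc[4]=2,scc[5]=3,scc[6]=?,scc[7]=4,scc[8]=?)
step 8: low=(low[0]=0,low[1]=0,low[2]=3,low[3]=0,low[4]=4,low[5]=5,low[6]=6,low[7]=7,low[8]=8); scc=(scc[0]=0,scc[1]=0,scc[2]=1,scc[3]=0,scc[4]=2,scc[5]=3,scc[6]=?,scc[7]=4,scc[8]=5)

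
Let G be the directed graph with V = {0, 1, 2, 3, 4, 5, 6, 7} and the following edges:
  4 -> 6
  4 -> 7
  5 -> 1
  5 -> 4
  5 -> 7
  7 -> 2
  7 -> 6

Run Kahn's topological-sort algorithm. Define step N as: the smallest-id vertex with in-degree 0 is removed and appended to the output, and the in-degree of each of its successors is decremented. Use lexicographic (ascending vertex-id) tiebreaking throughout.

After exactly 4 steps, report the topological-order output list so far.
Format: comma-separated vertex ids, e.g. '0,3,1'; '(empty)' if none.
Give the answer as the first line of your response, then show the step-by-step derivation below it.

0,3,5,1

step 1: output 0; order=[0]; indeg=(0,1,1,0,1,0,2,2)
step 2: output 3; order=[0,3]; indeg=(0,1,1,0,1,0,2,2)
step 3: output 5; order=[0,3,5]; indeg=(0,0,1,0,0,0,2,1)
step 4: output 1; order=[0,3,5,1]; indeg=(0,0,1,0,0,0,2,1)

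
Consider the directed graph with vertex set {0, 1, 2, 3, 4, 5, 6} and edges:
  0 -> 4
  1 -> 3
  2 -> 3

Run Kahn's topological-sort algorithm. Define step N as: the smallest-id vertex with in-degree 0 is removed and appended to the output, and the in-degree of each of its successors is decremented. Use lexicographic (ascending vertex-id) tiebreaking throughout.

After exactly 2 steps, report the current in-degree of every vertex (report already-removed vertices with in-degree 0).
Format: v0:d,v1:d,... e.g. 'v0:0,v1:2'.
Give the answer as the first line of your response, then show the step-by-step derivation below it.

v0:0,v1:0,v2:0,v3:1,v4:0,v5:0,v6:0

step 1: output 0; order=[0]; indeg=(0,0,0,2,0,0,0)
step 2: output 1; order=[0,1]; indeg=(0,0,0,1,0,0,0)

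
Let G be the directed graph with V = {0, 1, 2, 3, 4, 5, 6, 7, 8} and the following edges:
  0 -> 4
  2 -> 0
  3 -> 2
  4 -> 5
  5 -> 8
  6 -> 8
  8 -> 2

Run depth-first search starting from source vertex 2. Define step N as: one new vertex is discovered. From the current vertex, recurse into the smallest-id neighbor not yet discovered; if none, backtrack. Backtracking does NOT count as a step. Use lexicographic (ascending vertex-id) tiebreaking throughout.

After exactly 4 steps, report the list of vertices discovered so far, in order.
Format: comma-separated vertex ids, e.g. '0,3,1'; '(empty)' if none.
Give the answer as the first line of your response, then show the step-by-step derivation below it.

2,0,4,5

step 1: discover 2; path=2; order=2
step 2: discover 0; path=2>0; order=2,0
step 3: discover 4; path=2>0>4; order=2,0,4
step 4: discover 5; path=2>0>4>5; order=2,0,4,5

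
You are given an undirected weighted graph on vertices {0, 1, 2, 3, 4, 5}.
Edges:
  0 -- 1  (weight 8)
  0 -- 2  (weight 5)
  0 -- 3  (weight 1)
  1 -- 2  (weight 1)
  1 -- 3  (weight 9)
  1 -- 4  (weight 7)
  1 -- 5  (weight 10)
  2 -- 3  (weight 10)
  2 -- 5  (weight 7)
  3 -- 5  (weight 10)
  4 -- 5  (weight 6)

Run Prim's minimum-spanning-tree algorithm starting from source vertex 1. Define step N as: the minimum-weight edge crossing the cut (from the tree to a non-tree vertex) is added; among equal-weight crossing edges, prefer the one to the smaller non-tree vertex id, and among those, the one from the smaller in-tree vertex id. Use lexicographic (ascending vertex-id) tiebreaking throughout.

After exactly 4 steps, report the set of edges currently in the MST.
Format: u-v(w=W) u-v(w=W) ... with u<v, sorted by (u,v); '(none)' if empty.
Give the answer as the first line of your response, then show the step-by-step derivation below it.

0-2(w=5) 0-3(w=1) 1-2(w=1) 1-4(w=7)

step 1: add edge 1-2 (w=1); MST = {1-2(w=1)}
step 2: add edge 0-2 (w=5); MST = {0-2(w=5) 1-2(w=1)}
step 3: add edge 0-3 (w=1); MST = {0-2(w=5) 0-3(w=1) 1-2(w=1)}
step 4: add edge 1-4 (w=7); MST = {0-2(w=5) 0-3(w=1) 1-2(w=1) 1-4(w=7)}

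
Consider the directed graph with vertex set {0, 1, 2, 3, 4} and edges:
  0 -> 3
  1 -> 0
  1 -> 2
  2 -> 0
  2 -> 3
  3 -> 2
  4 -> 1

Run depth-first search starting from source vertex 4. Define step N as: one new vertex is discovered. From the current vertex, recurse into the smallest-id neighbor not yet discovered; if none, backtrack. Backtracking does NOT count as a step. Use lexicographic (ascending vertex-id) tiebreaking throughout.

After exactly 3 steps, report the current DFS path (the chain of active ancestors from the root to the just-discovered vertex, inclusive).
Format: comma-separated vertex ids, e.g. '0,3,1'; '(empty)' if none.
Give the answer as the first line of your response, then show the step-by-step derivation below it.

4,1,0

step 1: discover 4; path=4; order=4
step 2: discover 1; path=4>1; order=4,1
step 3: discover 0; path=4>1>0; order=4,1,0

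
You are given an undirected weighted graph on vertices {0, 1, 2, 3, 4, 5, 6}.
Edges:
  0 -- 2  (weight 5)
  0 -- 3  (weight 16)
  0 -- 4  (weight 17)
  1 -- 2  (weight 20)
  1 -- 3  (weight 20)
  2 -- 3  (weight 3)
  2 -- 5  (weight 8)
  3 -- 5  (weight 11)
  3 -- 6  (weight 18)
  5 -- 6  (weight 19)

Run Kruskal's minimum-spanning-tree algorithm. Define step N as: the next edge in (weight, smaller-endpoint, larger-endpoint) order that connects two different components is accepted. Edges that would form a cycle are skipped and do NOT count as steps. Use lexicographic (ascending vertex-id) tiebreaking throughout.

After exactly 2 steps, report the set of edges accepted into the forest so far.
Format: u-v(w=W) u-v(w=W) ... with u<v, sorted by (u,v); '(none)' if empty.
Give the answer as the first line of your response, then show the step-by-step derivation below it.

0-2(w=5) 2-3(w=3)

step 1: add edge 2-3 (w=3); MST = {2-3(w=3)}
step 2: add edge 0-2 (w=5); MST = {0-2(w=5) 2-3(w=3)}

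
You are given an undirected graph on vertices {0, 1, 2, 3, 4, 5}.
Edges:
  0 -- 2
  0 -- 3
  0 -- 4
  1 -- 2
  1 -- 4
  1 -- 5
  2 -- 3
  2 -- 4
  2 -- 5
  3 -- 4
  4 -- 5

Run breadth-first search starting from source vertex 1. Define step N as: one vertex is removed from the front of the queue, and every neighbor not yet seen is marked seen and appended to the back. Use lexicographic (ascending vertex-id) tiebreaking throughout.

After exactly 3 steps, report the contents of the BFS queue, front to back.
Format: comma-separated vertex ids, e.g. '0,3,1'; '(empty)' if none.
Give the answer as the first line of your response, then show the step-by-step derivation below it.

5,0,3

step 1: dequeue 1; queue=[2,4,5]; order=1
step 2: dequeue 2; queue=[4,5,0,3]; order=1,2
step 3: dequeue 4; queue=[5,0,3]; order=1,2,4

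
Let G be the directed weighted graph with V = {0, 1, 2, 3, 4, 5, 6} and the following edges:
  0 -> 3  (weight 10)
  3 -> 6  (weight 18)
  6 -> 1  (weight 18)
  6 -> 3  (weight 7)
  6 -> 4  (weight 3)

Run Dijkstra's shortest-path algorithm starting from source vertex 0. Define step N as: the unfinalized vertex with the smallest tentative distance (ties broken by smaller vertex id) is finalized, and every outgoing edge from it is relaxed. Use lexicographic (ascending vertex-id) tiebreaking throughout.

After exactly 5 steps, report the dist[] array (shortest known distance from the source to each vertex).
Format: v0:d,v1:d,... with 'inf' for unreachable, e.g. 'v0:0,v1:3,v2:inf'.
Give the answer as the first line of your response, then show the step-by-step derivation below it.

v0:0,v1:46,v2:inf,v3:10,v4:31,v5:inf,v6:28

step 1: dist = v0:0,v1:inf,v2:inf,v3:10,v4:inf,v5:inf,v6:inf
step 2: dist = v0:0,v1:inf,v2:inf,v3:10,v4:inf,v5:inf,v6:28
step 3: dist = v0:0,v1:46,v2:inf,v3:10,v4:31,v5:inf,v6:28
step 4: dist = v0:0,v1:46,v2:inf,v3:10,v4:31,v5:inf,v6:28
step 5: dist = v0:0,v1:46,v2:inf,v3:10,v4:31,v5:inf,v6:28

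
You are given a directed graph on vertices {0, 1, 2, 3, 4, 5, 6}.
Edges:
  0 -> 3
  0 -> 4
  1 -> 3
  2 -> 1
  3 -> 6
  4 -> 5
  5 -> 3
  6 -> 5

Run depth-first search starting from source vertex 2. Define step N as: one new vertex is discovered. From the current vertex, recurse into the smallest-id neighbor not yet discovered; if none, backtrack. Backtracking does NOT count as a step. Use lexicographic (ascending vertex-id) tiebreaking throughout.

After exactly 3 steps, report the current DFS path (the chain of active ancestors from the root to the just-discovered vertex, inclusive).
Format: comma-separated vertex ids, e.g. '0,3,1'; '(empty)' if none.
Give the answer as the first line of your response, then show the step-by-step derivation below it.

2,1,3

step 1: discover 2; path=2; order=2
step 2: discover 1; path=2>1; order=2,1
step 3: discover 3; path=2>1>3; order=2,1,3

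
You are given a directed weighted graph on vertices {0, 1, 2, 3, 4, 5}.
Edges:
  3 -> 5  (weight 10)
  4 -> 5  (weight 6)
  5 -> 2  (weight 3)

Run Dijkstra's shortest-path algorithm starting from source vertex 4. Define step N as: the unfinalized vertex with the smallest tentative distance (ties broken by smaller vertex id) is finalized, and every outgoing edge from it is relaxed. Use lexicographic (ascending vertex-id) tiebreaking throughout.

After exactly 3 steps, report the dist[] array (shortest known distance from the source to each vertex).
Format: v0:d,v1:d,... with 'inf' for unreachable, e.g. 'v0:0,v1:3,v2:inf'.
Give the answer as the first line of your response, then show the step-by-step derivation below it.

v0:inf,v1:inf,v2:9,v3:inf,v4:0,v5:6

step 1: dist = v0:inf,v1:inf,v2:inf,v3:inf,v4:0,v5:6
step 2: dist = v0:inf,v1:inf,v2:9,v3:inf,v4:0,v5:6
step 3: dist = v0:inf,v1:inf,v2:9,v3:inf,v4:0,v5:6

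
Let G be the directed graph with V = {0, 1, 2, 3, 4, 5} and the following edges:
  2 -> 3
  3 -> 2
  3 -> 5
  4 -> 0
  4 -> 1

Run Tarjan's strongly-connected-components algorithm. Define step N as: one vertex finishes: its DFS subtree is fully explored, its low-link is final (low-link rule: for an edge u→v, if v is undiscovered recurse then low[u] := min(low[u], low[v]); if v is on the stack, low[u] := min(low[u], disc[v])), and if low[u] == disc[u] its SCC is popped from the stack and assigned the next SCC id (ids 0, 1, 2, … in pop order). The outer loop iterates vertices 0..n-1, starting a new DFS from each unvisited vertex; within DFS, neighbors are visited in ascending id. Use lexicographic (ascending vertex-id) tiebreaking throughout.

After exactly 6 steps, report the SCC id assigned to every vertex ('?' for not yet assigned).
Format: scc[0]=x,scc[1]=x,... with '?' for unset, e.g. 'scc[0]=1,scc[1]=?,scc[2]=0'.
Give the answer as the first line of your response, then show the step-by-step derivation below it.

scc[0]=0,scc[1]=1,scc[2]=3,scc[3]=3,scc[4]=4,scc[5]=2

step 1: low=(low[0]=0,low[1]=?,low[2]=?,low[3]=?,low[4]=?,low[5]=?); scc=(scc[0]=0,scc[1]=?,scc[2]=?,scc[3]=?,scc[4]=?,scc[5]=?)
step 2: low=(low[0]=0,low[1]=1,low[2]=?,low[3]=?,low[4]=?,low[5]=?); scc=(scc[0]=0,scc[1]=1,scc[2]=?,scc[3]=?,scc[4]=?,scc[5]=?)
step 3: low=(low[0]=0,low[1]=1,low[2]=2,low[3]=2,low[4]=?,low[5]=4); scc=(scc[0]=0,scc[1]=1,scc[2]=?,scc[3]=?,scc[4]=?,scc[5]=2)
step 4: low=(low[0]=0,low[1]=1,low[2]=2,low[3]=2,low[4]=?,low[5]=4); scc=(scc[0]=0,scc[1]=1,scc[2]=?,scc[3]=?,scc[4]=?,scc[5]=2)
step 5: low=(low[0]=0,low[1]=1,low[2]=2,low[3]=2,low[4]=?,low[5]=4); scc=(scc[0]=0,scc[1]=1,scc[2]=3,scc[3]=3,scc[4]=?,scc[5]=2)
step 6: low=(low[0]=0,low[1]=1,low[2]=2,low[3]=2,low[4]=5,low[5]=4); scc=(scc[0]=0,scc[1]=1,scc[2]=3,scc[3]=3,scc[4]=4,scc[5]=2)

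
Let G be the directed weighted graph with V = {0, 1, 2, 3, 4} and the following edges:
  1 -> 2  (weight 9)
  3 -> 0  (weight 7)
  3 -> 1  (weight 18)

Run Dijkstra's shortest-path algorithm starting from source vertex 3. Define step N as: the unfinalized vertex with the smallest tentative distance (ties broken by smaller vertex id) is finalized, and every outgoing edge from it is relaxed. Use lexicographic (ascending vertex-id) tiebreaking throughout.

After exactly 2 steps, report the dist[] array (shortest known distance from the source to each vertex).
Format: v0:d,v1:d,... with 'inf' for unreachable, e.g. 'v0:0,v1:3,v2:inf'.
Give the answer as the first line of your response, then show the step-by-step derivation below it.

v0:7,v1:18,v2:inf,v3:0,v4:inf

step 1: dist = v0:7,v1:18,v2:inf,v3:0,v4:inf
step 2: dist = v0:7,v1:18,v2:inf,v3:0,v4:inf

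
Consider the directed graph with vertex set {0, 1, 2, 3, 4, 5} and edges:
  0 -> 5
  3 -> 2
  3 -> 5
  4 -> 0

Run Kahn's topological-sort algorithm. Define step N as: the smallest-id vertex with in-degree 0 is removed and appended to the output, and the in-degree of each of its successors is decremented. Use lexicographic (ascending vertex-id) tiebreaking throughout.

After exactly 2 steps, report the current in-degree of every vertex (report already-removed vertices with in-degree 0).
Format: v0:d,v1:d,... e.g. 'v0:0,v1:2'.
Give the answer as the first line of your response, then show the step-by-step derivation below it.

v0:1,v1:0,v2:0,v3:0,v4:0,v5:1

step 1: output 1; order=[1]; indeg=(1,0,1,0,0,2)
step 2: output 3; order=[1,3]; indeg=(1,0,0,0,0,1)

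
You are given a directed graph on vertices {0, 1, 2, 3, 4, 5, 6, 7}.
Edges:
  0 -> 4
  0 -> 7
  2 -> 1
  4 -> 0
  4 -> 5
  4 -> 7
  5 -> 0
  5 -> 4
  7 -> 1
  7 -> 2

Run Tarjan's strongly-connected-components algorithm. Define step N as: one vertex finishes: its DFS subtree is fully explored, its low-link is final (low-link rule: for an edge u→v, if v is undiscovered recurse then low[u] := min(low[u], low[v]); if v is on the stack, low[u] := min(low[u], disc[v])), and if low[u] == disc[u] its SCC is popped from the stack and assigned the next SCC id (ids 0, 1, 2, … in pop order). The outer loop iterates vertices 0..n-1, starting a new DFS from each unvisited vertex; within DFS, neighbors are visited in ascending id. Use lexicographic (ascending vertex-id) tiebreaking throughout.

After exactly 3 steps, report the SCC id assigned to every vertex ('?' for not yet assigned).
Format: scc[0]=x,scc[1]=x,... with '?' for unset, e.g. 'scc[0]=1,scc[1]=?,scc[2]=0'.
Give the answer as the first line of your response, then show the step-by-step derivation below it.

scc[0]=?,scc[1]=0,scc[2]=1,scc[3]=?,scc[4]=?,scc[5]=?,scc[6]=?,scc[7]=?

step 1: low=(low[0]=0,low[1]=?,low[2]=?,low[3]=?,low[4]=0,low[5]=0,low[6]=?,low[7]=?); scc=(scc[0]=?,scc[1]=?,scc[2]=?,scc[3]=?,scc[4]=?,scc[5]=?,scc[6]=?,scc[7]=?)
step 2: low=(low[0]=0,low[1]=4,low[2]=?,low[3]=?,low[4]=0,low[5]=0,low[6]=?,low[7]=3); scc=(scc[0]=?,scc[1]=0,scc[2]=?,scc[3]=?,scc[4]=?,scc[5]=?,scc[6]=?,scc[7]=?)
step 3: low=(low[0]=0,low[1]=4,low[2]=5,low[3]=?,low[4]=0,low[5]=0,low[6]=?,low[7]=3); scc=(scc[0]=?,scc[1]=0,scc[2]=1,scc[3]=?,scc[4]=?,scc[5]=?,scc[6]=?,scc[7]=?)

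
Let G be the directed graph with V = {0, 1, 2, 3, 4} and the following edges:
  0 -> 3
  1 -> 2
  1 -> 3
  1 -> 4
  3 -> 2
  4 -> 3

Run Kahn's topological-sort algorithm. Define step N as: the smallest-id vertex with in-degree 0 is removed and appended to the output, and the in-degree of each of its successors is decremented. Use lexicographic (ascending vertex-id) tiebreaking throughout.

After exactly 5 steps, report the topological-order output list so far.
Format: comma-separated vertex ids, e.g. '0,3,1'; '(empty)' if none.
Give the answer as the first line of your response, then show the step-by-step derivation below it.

0,1,4,3,2

step 1: output 0; order=[0]; indeg=(0,0,2,2,1)
step 2: output 1; order=[0,1]; indeg=(0,0,1,1,0)
step 3: output 4; order=[0,1,4]; indeg=(0,0,1,0,0)
step 4: output 3; order=[0,1,4,3]; indeg=(0,0,0,0,0)
step 5: output 2; order=[0,1,4,3,2]; indeg=(0,0,0,0,0)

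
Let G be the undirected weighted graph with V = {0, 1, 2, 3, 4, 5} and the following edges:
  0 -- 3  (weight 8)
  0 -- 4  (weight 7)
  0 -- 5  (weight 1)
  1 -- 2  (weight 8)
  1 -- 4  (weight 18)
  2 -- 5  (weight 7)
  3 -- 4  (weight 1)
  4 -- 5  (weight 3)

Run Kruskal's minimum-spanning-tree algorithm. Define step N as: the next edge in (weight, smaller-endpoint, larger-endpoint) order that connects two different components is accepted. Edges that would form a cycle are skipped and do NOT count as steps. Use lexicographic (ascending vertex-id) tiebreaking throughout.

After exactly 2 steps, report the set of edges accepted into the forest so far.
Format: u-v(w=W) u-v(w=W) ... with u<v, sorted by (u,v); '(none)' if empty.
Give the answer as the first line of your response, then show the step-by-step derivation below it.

0-5(w=1) 3-4(w=1)

step 1: add edge 0-5 (w=1); MST = {0-5(w=1)}
step 2: add edge 3-4 (w=1); MST = {0-5(w=1) 3-4(w=1)}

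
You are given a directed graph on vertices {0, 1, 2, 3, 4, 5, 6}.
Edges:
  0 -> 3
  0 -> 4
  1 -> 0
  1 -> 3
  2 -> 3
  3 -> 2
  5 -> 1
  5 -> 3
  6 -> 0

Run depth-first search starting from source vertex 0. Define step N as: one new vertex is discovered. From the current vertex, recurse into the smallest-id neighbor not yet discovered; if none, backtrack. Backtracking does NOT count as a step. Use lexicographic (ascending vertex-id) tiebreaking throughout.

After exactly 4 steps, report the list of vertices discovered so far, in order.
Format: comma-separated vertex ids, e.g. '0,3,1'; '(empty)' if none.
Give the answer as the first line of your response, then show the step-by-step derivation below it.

0,3,2,4

step 1: discover 0; path=0; order=0
step 2: discover 3; path=0>3; order=0,3
step 3: discover 2; path=0>3>2; order=0,3,2
step 4: discover 4; path=0>4; order=0,3,2,4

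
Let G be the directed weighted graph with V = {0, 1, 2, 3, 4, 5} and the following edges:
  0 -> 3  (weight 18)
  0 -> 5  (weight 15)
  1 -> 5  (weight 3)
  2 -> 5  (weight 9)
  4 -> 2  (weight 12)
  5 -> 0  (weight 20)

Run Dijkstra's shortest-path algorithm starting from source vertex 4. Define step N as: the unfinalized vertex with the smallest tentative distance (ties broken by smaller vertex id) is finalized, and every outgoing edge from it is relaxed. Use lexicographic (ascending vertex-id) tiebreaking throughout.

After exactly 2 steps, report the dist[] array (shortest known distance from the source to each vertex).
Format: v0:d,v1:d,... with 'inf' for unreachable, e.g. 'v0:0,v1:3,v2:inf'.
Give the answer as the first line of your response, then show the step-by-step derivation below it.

v0:inf,v1:inf,v2:12,v3:inf,v4:0,v5:21

step 1: dist = v0:inf,v1:inf,v2:12,v3:inf,v4:0,v5:inf
step 2: dist = v0:inf,v1:inf,v2:12,v3:inf,v4:0,v5:21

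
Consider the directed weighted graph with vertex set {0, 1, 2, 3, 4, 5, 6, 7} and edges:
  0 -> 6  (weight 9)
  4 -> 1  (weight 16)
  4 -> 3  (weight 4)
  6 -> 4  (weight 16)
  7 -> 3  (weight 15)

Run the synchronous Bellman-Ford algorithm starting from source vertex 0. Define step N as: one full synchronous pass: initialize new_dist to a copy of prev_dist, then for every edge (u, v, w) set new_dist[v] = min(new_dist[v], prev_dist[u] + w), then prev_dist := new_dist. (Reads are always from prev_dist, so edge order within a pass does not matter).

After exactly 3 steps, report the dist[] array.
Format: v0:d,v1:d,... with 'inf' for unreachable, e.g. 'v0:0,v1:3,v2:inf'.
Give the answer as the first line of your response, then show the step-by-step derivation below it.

v0:0,v1:41,v2:inf,v3:29,v4:25,v5:inf,v6:9,v7:inf

step 1: dist = v0:0,v1:inf,v2:inf,v3:inf,v4:inf,v5:inf,v6:9,v7:inf
step 2: dist = v0:0,v1:inf,v2:inf,v3:inf,v4:25,v5:inf,v6:9,v7:inf
step 3: dist = v0:0,v1:41,v2:inf,v3:29,v4:25,v5:inf,v6:9,v7:inf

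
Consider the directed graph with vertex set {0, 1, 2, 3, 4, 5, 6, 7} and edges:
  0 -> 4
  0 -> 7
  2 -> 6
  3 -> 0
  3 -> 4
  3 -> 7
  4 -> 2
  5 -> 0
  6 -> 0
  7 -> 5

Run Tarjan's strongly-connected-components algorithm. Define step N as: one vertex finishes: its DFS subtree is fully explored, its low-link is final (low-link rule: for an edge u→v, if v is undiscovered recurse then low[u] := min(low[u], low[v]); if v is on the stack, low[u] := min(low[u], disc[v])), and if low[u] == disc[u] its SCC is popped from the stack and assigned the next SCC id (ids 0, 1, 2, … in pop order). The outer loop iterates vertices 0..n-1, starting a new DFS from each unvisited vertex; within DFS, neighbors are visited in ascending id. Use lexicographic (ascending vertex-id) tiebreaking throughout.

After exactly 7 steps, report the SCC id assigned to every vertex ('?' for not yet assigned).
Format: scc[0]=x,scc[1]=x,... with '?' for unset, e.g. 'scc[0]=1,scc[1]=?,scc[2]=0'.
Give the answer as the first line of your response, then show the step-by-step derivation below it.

scc[0]=0,scc[1]=1,scc[2]=0,scc[3]=?,scc[4]=0,scc[5]=0,scc[6]=0,scc[7]=0

step 1: low=(low[0]=0,low[1]=?,low[2]=2,low[3]=?,low[4]=1,low[5]=?,low[6]=0,low[7]=?); scc=(scc[0]=?,scc[1]=?,scc[2]=?,scc[3]=?,scc[4]=?,scc[5]=?,scc[6]=?,scc[7]=?)
step 2: low=(low[0]=0,low[1]=?,low[2]=0,low[3]=?,low[4]=1,low[5]=?,low[6]=0,low[7]=?); scc=(scc[0]=?,scc[1]=?,scc[2]=?,scc[3]=?,scc[4]=?,scc[5]=?,scc[6]=?,scc[7]=?)
step 3: low=(low[0]=0,low[1]=?,low[2]=0,low[3]=?,low[4]=0,low[5]=?,low[6]=0,low[7]=?); scc=(scc[0]=?,scc[1]=?,scc[2]=?,scc[3]=?,scc[4]=?,scc[5]=?,scc[6]=?,scc[7]=?)
step 4: low=(low[0]=0,low[1]=?,low[2]=0,low[3]=?,low[4]=0,low[5]=0,low[6]=0,low[7]=4); scc=(scc[0]=?,scc[1]=?,scc[2]=?,scc[3]=?,scc[4]=?,scc[5]=?,scc[6]=?,scc[7]=?)
step 5: low=(low[0]=0,low[1]=?,low[2]=0,low[3]=?,low[4]=0,low[5]=0,low[6]=0,low[7]=0); scc=(scc[0]=?,scc[1]=?,scc[2]=?,scc[3]=?,scc[4]=?,scc[5]=?,scc[6]=?,scc[7]=?)
step 6: low=(low[0]=0,low[1]=?,low[2]=0,low[3]=?,low[4]=0,low[5]=0,low[6]=0,low[7]=0); scc=(scc[0]=0,scc[1]=?,scc[2]=0,scc[3]=?,scc[4]=0,scc[5]=0,scc[6]=0,scc[7]=0)
step 7: low=(low[0]=0,low[1]=6,low[2]=0,low[3]=?,low[4]=0,low[5]=0,low[6]=0,low[7]=0); scc=(scc[0]=0,scc[1]=1,scc[2]=0,scc[3]=?,scc[4]=0,scc[5]=0,scc[6]=0,scc[7]=0)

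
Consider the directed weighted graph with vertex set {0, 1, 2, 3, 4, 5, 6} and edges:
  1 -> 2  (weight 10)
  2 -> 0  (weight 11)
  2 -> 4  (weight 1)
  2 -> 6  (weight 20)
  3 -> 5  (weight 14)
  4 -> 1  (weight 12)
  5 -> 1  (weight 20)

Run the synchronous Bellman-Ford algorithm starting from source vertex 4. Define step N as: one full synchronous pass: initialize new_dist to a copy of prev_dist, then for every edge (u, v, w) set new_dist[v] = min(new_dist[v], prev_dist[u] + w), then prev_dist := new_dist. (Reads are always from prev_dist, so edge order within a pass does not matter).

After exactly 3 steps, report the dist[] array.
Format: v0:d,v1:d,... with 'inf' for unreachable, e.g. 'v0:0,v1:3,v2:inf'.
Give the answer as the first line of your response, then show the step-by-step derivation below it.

v0:33,v1:12,v2:22,v3:inf,v4:0,v5:inf,v6:42

step 1: dist = v0:inf,v1:12,v2:inf,v3:inf,v4:0,v5:inf,v6:inf
step 2: dist = v0:inf,v1:12,v2:22,v3:inf,v4:0,v5:inf,v6:inf
step 3: dist = v0:33,v1:12,v2:22,v3:inf,v4:0,v5:inf,v6:42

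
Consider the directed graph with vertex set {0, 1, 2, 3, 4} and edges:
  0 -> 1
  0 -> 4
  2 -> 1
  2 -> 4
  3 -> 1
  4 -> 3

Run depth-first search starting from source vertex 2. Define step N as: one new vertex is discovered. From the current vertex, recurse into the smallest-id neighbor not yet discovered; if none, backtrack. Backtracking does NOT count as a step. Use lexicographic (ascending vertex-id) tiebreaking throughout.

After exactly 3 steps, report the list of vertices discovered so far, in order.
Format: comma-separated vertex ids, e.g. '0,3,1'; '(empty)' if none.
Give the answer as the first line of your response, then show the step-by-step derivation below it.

2,1,4

step 1: discover 2; path=2; order=2
step 2: discover 1; path=2>1; order=2,1
step 3: discover 4; path=2>4; order=2,1,4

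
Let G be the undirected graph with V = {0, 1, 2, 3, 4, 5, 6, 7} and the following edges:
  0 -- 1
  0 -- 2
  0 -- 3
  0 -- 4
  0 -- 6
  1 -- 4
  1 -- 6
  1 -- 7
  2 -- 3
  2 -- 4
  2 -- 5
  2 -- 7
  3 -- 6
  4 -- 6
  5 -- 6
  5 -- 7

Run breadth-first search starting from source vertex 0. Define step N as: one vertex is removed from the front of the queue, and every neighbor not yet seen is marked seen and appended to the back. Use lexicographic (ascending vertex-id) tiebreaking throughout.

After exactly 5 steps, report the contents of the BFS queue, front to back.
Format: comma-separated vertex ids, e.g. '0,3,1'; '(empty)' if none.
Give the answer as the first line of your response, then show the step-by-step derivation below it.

6,7,5

step 1: dequeue 0; queue=[1,2,3,4,6]; order=0
step 2: dequeue 1; queue=[2,3,4,6,7]; order=0,1
step 3: dequeue 2; queue=[3,4,6,7,5]; order=0,1,2
step 4: dequeue 3; queue=[4,6,7,5]; order=0,1,2,3
step 5: dequeue 4; queue=[6,7,5]; order=0,1,2,3,4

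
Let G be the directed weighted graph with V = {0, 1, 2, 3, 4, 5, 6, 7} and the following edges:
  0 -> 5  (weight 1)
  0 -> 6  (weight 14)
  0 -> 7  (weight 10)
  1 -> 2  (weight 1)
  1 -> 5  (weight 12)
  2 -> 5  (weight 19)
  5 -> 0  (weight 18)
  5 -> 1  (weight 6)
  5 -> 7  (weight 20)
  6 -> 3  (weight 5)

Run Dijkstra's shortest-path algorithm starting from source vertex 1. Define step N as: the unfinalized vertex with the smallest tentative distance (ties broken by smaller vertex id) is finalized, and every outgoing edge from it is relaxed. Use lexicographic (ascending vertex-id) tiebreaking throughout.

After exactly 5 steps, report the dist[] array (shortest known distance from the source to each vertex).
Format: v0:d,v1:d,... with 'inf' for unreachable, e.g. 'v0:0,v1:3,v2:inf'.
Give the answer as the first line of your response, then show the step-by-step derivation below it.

v0:30,v1:0,v2:1,v3:inf,v4:inf,v5:12,v6:44,v7:32

step 1: dist = v0:inf,v1:0,v2:1,v3:inf,v4:inf,v5:12,v6:inf,v7:inf
step 2: dist = v0:inf,v1:0,v2:1,v3:inf,v4:inf,v5:12,v6:inf,v7:inf
step 3: dist = v0:30,v1:0,v2:1,v3:inf,v4:inf,v5:12,v6:inf,v7:32
step 4: dist = v0:30,v1:0,v2:1,v3:inf,v4:inf,v5:12,v6:44,v7:32
step 5: dist = v0:30,v1:0,v2:1,v3:inf,v4:inf,v5:12,v6:44,v7:32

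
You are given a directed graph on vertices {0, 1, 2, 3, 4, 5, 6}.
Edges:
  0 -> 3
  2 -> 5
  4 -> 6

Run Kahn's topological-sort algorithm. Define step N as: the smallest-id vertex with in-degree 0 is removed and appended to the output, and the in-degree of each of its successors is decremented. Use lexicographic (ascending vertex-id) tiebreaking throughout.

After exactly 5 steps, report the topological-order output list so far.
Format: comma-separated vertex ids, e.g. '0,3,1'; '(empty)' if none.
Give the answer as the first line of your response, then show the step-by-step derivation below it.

0,1,2,3,4

step 1: output 0; order=[0]; indeg=(0,0,0,0,0,1,1)
step 2: output 1; order=[0,1]; indeg=(0,0,0,0,0,1,1)
step 3: output 2; order=[0,1,2]; indeg=(0,0,0,0,0,0,1)
step 4: output 3; order=[0,1,2,3]; indeg=(0,0,0,0,0,0,1)
step 5: output 4; order=[0,1,2,3,4]; indeg=(0,0,0,0,0,0,0)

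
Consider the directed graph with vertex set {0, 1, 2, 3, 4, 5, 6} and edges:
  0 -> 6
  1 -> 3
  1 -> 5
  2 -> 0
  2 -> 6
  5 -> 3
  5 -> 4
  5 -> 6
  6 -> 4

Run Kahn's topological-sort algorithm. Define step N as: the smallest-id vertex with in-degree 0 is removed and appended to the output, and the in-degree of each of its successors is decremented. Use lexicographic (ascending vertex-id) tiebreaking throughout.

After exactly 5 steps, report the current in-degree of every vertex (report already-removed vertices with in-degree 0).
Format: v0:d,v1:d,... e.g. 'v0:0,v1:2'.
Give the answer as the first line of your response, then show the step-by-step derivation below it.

v0:0,v1:0,v2:0,v3:0,v4:1,v5:0,v6:0

step 1: output 1; order=[1]; indeg=(1,0,0,1,2,0,3)
step 2: output 2; order=[1,2]; indeg=(0,0,0,1,2,0,2)
step 3: output 0; order=[1,2,0]; indeg=(0,0,0,1,2,0,1)
step 4: output 5; order=[1,2,0,5]; indeg=(0,0,0,0,1,0,0)
step 5: output 3; order=[1,2,0,5,3]; indeg=(0,0,0,0,1,0,0)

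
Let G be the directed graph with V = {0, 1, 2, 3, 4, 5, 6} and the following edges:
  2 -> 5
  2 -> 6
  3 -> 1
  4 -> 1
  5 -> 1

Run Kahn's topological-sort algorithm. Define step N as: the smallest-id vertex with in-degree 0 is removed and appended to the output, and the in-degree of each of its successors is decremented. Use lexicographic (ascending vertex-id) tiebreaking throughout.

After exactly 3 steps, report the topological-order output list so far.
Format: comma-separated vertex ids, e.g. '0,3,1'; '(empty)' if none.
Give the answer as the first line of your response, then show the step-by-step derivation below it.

0,2,3

step 1: output 0; order=[0]; indeg=(0,3,0,0,0,1,1)
step 2: output 2; order=[0,2]; indeg=(0,3,0,0,0,0,0)
step 3: output 3; order=[0,2,3]; indeg=(0,2,0,0,0,0,0)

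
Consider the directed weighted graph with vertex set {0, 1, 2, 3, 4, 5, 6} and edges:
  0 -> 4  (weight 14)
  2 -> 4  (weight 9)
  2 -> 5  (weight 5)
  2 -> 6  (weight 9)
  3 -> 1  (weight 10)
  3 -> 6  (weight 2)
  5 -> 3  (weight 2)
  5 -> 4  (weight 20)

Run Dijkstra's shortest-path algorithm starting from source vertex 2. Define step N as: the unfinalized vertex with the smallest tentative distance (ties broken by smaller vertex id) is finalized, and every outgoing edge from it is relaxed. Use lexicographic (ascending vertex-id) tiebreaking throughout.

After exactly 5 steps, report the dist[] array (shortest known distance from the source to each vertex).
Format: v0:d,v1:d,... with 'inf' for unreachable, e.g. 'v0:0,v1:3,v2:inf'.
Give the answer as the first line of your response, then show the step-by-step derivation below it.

v0:inf,v1:17,v2:0,v3:7,v4:9,v5:5,v6:9

step 1: dist = v0:inf,v1:inf,v2:0,v3:inf,v4:9,v5:5,v6:9
step 2: dist = v0:inf,v1:inf,v2:0,v3:7,v4:9,v5:5,v6:9
step 3: dist = v0:inf,v1:17,v2:0,v3:7,v4:9,v5:5,v6:9
step 4: dist = v0:inf,v1:17,v2:0,v3:7,v4:9,v5:5,v6:9
step 5: dist = v0:inf,v1:17,v2:0,v3:7,v4:9,v5:5,v6:9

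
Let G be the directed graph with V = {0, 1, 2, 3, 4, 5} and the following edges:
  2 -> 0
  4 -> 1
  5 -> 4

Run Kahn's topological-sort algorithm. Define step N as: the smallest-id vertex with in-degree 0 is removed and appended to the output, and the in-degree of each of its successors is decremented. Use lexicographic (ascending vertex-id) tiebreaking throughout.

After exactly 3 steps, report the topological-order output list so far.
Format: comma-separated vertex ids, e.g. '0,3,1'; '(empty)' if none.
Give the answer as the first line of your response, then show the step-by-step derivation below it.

2,0,3

step 1: output 2; order=[2]; indeg=(0,1,0,0,1,0)
step 2: output 0; order=[2,0]; indeg=(0,1,0,0,1,0)
step 3: output 3; order=[2,0,3]; indeg=(0,1,0,0,1,0)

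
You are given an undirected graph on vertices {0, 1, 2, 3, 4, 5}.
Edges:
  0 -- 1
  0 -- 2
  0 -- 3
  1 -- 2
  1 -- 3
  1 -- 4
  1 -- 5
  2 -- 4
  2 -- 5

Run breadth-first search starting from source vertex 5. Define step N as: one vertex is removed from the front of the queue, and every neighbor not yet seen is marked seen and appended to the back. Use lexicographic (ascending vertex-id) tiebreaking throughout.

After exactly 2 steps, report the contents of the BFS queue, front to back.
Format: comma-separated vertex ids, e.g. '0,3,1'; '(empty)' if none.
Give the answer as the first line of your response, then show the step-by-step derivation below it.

2,0,3,4

step 1: dequeue 5; queue=[1,2]; order=5
step 2: dequeue 1; queue=[2,0,3,4]; order=5,1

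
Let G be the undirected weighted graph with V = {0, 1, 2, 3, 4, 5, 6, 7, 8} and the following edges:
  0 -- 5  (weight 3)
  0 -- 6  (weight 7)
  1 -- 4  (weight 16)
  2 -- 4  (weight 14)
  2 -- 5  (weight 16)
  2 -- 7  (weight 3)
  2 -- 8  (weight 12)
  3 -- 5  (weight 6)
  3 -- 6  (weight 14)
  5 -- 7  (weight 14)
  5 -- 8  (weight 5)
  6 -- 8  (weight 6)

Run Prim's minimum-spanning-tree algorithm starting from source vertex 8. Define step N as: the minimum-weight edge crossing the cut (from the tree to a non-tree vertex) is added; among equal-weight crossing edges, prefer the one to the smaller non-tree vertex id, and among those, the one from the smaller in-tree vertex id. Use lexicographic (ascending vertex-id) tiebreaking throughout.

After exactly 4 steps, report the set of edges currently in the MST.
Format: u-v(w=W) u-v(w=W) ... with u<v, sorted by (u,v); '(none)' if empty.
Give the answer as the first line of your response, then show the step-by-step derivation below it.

0-5(w=3) 3-5(w=6) 5-8(w=5) 6-8(w=6)

step 1: add edge 5-8 (w=5); MST = {5-8(w=5)}
step 2: add edge 0-5 (w=3); MST = {0-5(w=3) 5-8(w=5)}
step 3: add edge 3-5 (w=6); MST = {0-5(w=3) 3-5(w=6) 5-8(w=5)}
step 4: add edge 6-8 (w=6); MST = {0-5(w=3) 3-5(w=6) 5-8(w=5) 6-8(w=6)}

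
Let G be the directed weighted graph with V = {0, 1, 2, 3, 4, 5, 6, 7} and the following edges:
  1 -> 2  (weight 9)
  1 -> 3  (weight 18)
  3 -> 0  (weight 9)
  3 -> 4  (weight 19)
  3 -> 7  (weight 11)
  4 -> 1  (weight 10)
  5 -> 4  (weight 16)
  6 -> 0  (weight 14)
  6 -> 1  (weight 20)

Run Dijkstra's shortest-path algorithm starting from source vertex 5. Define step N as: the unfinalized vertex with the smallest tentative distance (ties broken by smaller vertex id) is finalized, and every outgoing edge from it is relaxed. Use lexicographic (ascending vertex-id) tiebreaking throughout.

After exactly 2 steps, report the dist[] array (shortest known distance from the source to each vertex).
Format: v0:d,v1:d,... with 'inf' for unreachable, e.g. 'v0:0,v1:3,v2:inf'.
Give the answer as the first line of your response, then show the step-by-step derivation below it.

v0:inf,v1:26,v2:inf,v3:inf,v4:16,v5:0,v6:inf,v7:inf

step 1: dist = v0:inf,v1:inf,v2:inf,v3:inf,v4:16,v5:0,v6:inf,v7:inf
step 2: dist = v0:inf,v1:26,v2:inf,v3:inf,v4:16,v5:0,v6:inf,v7:inf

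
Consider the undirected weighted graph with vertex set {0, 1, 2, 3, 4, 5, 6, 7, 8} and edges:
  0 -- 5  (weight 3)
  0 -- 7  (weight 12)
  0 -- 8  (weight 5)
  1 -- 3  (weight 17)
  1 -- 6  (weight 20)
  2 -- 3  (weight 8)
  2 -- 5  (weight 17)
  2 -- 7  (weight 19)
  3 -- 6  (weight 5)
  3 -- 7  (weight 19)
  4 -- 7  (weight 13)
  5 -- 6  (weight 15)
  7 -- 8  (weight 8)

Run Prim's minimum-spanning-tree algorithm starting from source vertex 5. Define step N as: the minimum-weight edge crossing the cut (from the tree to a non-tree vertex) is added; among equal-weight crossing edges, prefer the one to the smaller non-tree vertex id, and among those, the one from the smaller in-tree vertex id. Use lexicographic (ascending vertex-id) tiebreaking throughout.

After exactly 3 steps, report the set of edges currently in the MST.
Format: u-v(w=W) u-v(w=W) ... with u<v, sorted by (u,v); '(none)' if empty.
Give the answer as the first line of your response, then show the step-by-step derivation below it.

0-5(w=3) 0-8(w=5) 7-8(w=8)

step 1: add edge 0-5 (w=3); MST = {0-5(w=3)}
step 2: add edge 0-8 (w=5); MST = {0-5(w=3) 0-8(w=5)}
step 3: add edge 7-8 (w=8); MST = {0-5(w=3) 0-8(w=5) 7-8(w=8)}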